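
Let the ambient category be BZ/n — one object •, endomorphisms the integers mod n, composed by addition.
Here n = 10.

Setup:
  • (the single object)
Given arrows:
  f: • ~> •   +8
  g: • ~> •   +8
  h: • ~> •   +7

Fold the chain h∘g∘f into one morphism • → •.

Answer: +3

Work:
  0 +8≡8 +8≡6 +7≡3  (mod 10)
⟦path⟧: +3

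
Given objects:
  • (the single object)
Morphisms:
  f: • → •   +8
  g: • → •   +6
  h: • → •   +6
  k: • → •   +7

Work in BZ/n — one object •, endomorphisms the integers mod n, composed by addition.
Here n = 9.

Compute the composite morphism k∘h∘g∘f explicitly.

  0 +8≡8 +6≡5 +6≡2 +7≡0  (mod 9)
composite: +0

Answer: +0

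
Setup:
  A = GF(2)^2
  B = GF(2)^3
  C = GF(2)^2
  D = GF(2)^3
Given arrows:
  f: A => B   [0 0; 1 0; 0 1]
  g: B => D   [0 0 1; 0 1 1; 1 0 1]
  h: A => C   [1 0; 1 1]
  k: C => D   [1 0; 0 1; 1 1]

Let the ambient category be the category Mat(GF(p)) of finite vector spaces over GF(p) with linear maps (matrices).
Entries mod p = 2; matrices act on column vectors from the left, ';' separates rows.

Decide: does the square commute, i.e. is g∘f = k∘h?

Path 1 = f;g:
  e0=[1,0] f=>[0,1,0] g=>[0,1,0]
  e1=[0,1] f=>[0,0,1] g=>[1,1,1]
  ⟦path⟧₁ = [0 1; 1 1; 0 1]
Path 2 = h;k:
  e0=[1,0] h=>[1,1] k=>[1,1,0]
  e1=[0,1] h=>[0,1] k=>[0,1,1]
  ⟦path⟧₂ = [1 0; 1 1; 0 1]
Equal? differ; not commutative

Answer: DOES NOT COMMUTE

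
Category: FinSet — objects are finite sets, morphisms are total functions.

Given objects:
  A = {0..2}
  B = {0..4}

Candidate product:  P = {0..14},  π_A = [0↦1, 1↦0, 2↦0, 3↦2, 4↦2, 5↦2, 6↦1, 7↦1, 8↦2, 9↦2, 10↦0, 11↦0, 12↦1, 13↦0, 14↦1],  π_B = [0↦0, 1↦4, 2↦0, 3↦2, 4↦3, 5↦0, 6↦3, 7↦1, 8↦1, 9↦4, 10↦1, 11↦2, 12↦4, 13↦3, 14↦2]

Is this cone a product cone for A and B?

Answer: VALID PRODUCT

Derivation:
|A|·|B| = 3·5 = 15;  |P| = 15
Check the pairing map k ↦ (π_A(k), π_B(k)):
  0 ↦ (1,0)
  1 ↦ (0,4)
  2 ↦ (0,0)
  3 ↦ (2,2)
  4 ↦ (2,3)
  5 ↦ (2,0)
  6 ↦ (1,3)
  7 ↦ (1,1)
  8 ↦ (2,1)
  9 ↦ (2,4)
  10 ↦ (0,1)
  11 ↦ (0,2)
  12 ↦ (1,4)
  13 ↦ (0,3)
  14 ↦ (1,2)
distinct pairs in image: 15 / 15 needed
  → bijection onto A×B; projections well-typed.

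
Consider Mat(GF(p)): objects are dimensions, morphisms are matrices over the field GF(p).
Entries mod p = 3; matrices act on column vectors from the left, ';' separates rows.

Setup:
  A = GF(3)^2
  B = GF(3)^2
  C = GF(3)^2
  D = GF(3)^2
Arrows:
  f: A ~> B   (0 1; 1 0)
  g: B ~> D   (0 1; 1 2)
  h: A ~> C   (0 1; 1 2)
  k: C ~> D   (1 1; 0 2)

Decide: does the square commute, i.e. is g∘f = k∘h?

Answer: COMMUTES

Derivation:
Path 1 = f;g:
  e0=⟨1,0⟩ f~>⟨0,1⟩ g~>⟨1,2⟩
  e1=⟨0,1⟩ f~>⟨1,0⟩ g~>⟨0,1⟩
  ⟦path⟧₁ = (1 0; 2 1)
Path 2 = h;k:
  e0=⟨1,0⟩ h~>⟨0,1⟩ k~>⟨1,2⟩
  e1=⟨0,1⟩ h~>⟨1,2⟩ k~>⟨0,1⟩
  ⟦path⟧₂ = (1 0; 2 1)
Equal? same morphism ✓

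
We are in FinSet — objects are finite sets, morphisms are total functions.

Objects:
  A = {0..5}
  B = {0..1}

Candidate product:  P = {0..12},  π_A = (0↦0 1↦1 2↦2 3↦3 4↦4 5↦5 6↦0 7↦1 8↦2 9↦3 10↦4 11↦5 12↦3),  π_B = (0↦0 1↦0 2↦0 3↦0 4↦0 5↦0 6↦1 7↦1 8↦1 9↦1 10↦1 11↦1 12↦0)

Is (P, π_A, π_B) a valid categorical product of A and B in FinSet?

|A|·|B| = 6·2 = 12;  |P| = 13
  → cardinalities differ; no bijection possible.

Answer: NOT A VALID PRODUCT — |P|=13 ≠ |A|·|B|=12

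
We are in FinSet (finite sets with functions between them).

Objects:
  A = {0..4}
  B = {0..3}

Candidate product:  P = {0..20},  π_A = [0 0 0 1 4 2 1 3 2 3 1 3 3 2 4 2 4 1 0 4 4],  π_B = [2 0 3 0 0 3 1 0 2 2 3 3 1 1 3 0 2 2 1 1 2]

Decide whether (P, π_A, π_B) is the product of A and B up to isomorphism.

|A|·|B| = 5·4 = 20;  |P| = 21
  → cardinalities differ; no bijection possible.

Answer: NOT A VALID PRODUCT — |P|=21 ≠ |A|·|B|=20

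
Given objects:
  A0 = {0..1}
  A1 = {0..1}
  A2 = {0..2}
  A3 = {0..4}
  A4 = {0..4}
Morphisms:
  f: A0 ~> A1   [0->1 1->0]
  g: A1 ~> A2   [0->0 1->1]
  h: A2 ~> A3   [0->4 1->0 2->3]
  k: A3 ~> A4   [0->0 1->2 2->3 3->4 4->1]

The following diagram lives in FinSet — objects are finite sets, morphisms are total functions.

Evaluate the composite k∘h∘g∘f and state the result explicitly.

Answer: [0->0 1->1]

Trace:
  0 f~>1 g~>1 h~>0 k~>0
  1 f~>0 g~>0 h~>4 k~>1
composite: [0->0 1->1]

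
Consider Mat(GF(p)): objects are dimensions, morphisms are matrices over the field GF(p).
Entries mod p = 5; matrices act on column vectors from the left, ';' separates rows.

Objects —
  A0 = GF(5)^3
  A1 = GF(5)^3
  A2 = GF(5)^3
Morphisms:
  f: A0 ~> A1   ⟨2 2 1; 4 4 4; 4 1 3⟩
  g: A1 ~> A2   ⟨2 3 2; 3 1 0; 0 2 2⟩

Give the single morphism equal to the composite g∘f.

Answer: ⟨4 3 0; 0 0 2; 1 0 4⟩

Work:
  e0=(1,0,0) f~>(2,4,4) g~>(4,0,1)
  e1=(0,1,0) f~>(2,4,1) g~>(3,0,0)
  e2=(0,0,1) f~>(1,4,3) g~>(0,2,4)
⟦path⟧: ⟨4 3 0; 0 0 2; 1 0 4⟩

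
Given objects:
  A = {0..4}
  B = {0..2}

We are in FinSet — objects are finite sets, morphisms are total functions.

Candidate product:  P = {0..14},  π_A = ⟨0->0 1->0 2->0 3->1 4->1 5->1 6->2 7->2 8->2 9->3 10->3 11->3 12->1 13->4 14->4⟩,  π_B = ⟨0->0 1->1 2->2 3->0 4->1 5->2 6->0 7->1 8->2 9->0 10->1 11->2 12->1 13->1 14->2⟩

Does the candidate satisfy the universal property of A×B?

|A|·|B| = 5·3 = 15;  |P| = 15
Check the pairing map k ↦ (π_A(k), π_B(k)):
  0 -> (0,0)
  1 -> (0,1)
  2 -> (0,2)
  3 -> (1,0)
  4 -> (1,1)
  5 -> (1,2)
  6 -> (2,0)
  7 -> (2,1)
  8 -> (2,2)
  9 -> (3,0)
  10 -> (3,1)
  11 -> (3,2)
  12 -> (1,1)  ✗ repeats pair of k=4
  13 -> (4,1)
  14 -> (4,2)
distinct pairs in image: 14 / 15 needed
  → (1,1) hit at k=4 and k=12

Answer: NOT A VALID PRODUCT — duplicate pair at indices 4,12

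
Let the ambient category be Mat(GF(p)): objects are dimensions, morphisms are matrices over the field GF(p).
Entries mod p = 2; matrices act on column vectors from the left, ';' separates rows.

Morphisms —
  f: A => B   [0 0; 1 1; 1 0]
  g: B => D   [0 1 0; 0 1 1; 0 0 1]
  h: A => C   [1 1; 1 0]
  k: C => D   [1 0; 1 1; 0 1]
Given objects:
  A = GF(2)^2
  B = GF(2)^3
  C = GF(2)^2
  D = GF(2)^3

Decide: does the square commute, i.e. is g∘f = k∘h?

Answer: COMMUTES

Trace:
Path 1 = f;g:
  e0=(1,0) f=>(0,1,1) g=>(1,0,1)
  e1=(0,1) f=>(0,1,0) g=>(1,1,0)
  ⟦path⟧₁ = [1 1; 0 1; 1 0]
Path 2 = h;k:
  e0=(1,0) h=>(1,1) k=>(1,0,1)
  e1=(0,1) h=>(1,0) k=>(1,1,0)
  ⟦path⟧₂ = [1 1; 0 1; 1 0]
Equal? same morphism ✓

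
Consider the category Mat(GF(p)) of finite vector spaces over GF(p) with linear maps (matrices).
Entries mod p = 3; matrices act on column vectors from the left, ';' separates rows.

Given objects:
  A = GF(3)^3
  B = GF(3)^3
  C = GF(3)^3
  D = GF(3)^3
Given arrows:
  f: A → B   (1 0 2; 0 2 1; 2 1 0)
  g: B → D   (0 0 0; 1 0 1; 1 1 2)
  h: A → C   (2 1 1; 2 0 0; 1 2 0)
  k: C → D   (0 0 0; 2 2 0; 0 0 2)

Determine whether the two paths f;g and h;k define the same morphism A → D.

Path 1 = f;g:
  e0=[1,0,0] f→[1,0,2] g→[0,0,2]
  e1=[0,1,0] f→[0,2,1] g→[0,1,1]
  e2=[0,0,1] f→[2,1,0] g→[0,2,0]
  composite₁ = (0 0 0; 0 1 2; 2 1 0)
Path 2 = h;k:
  e0=[1,0,0] h→[2,2,1] k→[0,2,2]
  e1=[0,1,0] h→[1,0,2] k→[0,2,1]
  e2=[0,0,1] h→[1,0,0] k→[0,2,0]
  composite₂ = (0 0 0; 2 2 2; 2 1 0)
Equal? NO — does not commute

Answer: DOES NOT COMMUTE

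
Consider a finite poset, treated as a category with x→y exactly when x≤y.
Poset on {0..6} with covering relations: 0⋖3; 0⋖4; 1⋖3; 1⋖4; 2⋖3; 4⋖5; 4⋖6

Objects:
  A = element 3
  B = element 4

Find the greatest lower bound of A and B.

{x : x<=A ∧ x<=B} = {0,1}  (A=3, B=4)
  maximal lower bounds 0 and 1 are incomparable: neither 0<=1 nor 1<=0
→ no greatest lower bound exists

Answer: NO MEET EXISTS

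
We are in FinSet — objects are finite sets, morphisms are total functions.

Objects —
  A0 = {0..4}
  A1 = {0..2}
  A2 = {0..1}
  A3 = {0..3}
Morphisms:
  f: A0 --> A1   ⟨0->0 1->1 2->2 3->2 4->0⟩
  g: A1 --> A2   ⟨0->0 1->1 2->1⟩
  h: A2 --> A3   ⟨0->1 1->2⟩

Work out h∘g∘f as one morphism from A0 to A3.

  0 f-->0 g-->0 h-->1
  1 f-->1 g-->1 h-->2
  2 f-->2 g-->1 h-->2
  3 f-->2 g-->1 h-->2
  4 f-->0 g-->0 h-->1
result: ⟨0->1 1->2 2->2 3->2 4->1⟩

Answer: ⟨0->1 1->2 2->2 3->2 4->1⟩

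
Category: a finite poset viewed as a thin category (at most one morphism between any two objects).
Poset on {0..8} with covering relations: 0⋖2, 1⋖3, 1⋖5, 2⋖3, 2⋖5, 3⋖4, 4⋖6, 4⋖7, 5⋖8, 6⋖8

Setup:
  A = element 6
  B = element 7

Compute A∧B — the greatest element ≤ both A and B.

Answer: A∧B = 4

Trace:
Lower bounds of A=6 and B=7: {0,1,2,3,4}
  0 ≤ 4
  1 ≤ 4
  2 ≤ 4
  3 ≤ 4
  4 ≤ 4
glb = 4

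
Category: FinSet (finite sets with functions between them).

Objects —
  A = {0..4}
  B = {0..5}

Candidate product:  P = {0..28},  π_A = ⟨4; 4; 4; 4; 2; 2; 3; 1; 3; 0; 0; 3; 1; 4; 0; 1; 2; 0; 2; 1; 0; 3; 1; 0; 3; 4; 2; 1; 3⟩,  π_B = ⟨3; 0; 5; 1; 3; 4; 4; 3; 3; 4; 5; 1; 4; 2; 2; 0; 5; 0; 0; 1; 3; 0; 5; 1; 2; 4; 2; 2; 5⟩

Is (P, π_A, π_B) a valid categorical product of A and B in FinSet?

Answer: NOT A VALID PRODUCT — |P|=29 ≠ |A|·|B|=30

Work:
|A|·|B| = 5·6 = 30;  |P| = 29
  → cardinalities differ; no bijection possible.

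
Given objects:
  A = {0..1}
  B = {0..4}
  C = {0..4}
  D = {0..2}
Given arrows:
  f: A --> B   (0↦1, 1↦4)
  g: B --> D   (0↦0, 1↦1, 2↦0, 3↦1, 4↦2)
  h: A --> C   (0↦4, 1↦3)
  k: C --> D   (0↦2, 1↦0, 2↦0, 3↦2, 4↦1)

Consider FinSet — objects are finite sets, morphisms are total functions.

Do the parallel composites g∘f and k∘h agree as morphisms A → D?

Answer: COMMUTES

Work:
Along f;g (path 1):
  0 f-->1 g-->1
  1 f-->4 g-->2
  ⟦path⟧₁ = (0↦1, 1↦2)
Along h;k (path 2):
  0 h-->4 k-->1
  1 h-->3 k-->2
  ⟦path⟧₂ = (0↦1, 1↦2)
Equal? same morphism ✓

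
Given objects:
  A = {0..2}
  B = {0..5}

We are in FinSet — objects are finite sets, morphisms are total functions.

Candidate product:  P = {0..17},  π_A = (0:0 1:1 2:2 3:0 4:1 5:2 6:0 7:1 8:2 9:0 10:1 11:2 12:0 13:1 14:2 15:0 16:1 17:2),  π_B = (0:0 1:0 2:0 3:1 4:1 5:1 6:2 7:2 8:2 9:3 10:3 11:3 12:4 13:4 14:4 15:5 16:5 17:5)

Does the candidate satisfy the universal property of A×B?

Answer: VALID PRODUCT

Trace:
|A|·|B| = 3·6 = 18;  |P| = 18
Check the pairing map k ↦ (π_A(k), π_B(k)):
  0 : (0,0)
  1 : (1,0)
  2 : (2,0)
  3 : (0,1)
  4 : (1,1)
  5 : (2,1)
  6 : (0,2)
  7 : (1,2)
  8 : (2,2)
  9 : (0,3)
  10 : (1,3)
  11 : (2,3)
  12 : (0,4)
  13 : (1,4)
  14 : (2,4)
  15 : (0,5)
  16 : (1,5)
  17 : (2,5)
distinct pairs in image: 18 / 18 needed
  → bijection onto A×B; projections well-typed.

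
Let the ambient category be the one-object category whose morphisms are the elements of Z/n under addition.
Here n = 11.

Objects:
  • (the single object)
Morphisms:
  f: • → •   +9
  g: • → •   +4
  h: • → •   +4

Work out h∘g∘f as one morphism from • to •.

Answer: +6

Trace:
  0 +9≡9 +4≡2 +4≡6  (mod 11)
result: +6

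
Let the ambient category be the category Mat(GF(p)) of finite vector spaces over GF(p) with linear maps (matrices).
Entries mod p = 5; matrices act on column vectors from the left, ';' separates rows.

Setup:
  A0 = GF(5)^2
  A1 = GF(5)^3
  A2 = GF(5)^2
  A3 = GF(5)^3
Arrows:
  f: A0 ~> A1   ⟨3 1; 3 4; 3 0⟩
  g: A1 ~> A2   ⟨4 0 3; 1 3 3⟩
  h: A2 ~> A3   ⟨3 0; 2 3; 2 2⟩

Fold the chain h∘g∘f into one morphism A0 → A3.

Answer: ⟨3 2; 0 2; 4 4⟩

Trace:
  e0=⟨1,0⟩ f~>⟨3,3,3⟩ g~>⟨1,1⟩ h~>⟨3,0,4⟩
  e1=⟨0,1⟩ f~>⟨1,4,0⟩ g~>⟨4,3⟩ h~>⟨2,2,4⟩
⟦path⟧: ⟨3 2; 0 2; 4 4⟩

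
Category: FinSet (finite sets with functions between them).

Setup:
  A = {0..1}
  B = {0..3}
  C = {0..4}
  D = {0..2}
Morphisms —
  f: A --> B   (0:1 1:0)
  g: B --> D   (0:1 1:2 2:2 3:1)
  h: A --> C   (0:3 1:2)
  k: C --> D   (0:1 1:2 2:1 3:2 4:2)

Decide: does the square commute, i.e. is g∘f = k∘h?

Along f;g (path 1):
  0 f-->1 g-->2
  1 f-->0 g-->1
  result₁ = (0:2 1:1)
Along h;k (path 2):
  0 h-->3 k-->2
  1 h-->2 k-->1
  result₂ = (0:2 1:1)
Equal? same morphism ✓

Answer: COMMUTES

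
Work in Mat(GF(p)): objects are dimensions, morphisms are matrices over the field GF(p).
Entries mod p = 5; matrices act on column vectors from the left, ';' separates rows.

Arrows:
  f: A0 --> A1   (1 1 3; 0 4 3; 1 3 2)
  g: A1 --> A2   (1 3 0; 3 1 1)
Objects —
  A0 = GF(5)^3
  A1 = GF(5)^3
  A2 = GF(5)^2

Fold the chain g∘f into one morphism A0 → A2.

Answer: (1 3 2; 4 0 4)

Derivation:
  e0=(1,0,0) f-->(1,0,1) g-->(1,4)
  e1=(0,1,0) f-->(1,4,3) g-->(3,0)
  e2=(0,0,1) f-->(3,3,2) g-->(2,4)
⟦path⟧: (1 3 2; 4 0 4)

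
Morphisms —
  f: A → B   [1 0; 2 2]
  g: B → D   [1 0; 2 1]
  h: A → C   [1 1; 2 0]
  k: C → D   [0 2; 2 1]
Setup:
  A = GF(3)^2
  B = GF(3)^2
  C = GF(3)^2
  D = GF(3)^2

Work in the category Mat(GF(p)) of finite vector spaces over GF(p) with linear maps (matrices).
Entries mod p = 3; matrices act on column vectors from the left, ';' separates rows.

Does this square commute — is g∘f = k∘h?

Answer: COMMUTES

Trace:
Path 1 = f;g:
  e0=(1,0) f→(1,2) g→(1,1)
  e1=(0,1) f→(0,2) g→(0,2)
  result₁ = [1 0; 1 2]
Path 2 = h;k:
  e0=(1,0) h→(1,2) k→(1,1)
  e1=(0,1) h→(1,0) k→(0,2)
  result₂ = [1 0; 1 2]
Equal? equal; square commutes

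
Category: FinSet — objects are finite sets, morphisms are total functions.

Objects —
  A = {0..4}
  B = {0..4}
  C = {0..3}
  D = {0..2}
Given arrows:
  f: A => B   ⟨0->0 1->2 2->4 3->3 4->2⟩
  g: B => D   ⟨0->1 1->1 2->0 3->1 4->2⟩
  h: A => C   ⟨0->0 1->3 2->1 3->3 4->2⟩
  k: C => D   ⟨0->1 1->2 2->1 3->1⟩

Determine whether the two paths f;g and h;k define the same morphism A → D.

Path 1 = f;g:
  0 f=>0 g=>1
  1 f=>2 g=>0
  2 f=>4 g=>2
  3 f=>3 g=>1
  4 f=>2 g=>0
  composite₁ = ⟨0->1 1->0 2->2 3->1 4->0⟩
Path 2 = h;k:
  0 h=>0 k=>1
  1 h=>3 k=>1
  2 h=>1 k=>2
  3 h=>3 k=>1
  4 h=>2 k=>1
  composite₂ = ⟨0->1 1->1 2->2 3->1 4->1⟩
Equal? NO — does not commute

Answer: DOES NOT COMMUTE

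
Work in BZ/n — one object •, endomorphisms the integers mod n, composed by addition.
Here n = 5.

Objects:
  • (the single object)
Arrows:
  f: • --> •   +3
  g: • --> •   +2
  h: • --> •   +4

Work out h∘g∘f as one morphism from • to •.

Answer: +4

Trace:
  0 +3≡3 +2≡0 +4≡4  (mod 5)
result: +4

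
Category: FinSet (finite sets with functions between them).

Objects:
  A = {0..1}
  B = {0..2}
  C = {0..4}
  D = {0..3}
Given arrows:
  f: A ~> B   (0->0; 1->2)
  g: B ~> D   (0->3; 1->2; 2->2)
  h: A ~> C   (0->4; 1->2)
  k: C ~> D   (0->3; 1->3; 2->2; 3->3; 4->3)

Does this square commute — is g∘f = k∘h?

Answer: COMMUTES

Derivation:
Path 1 = f;g:
  0 f~>0 g~>3
  1 f~>2 g~>2
  result₁ = (0->3; 1->2)
Path 2 = h;k:
  0 h~>4 k~>3
  1 h~>2 k~>2
  result₂ = (0->3; 1->2)
Equal? equal; square commutes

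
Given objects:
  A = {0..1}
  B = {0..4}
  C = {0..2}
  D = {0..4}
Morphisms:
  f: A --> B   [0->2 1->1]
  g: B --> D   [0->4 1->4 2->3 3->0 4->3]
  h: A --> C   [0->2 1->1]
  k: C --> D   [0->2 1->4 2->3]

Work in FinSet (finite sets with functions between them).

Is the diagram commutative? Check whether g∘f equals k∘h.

Answer: COMMUTES

Work:
1) trace f;g:
  0 f-->2 g-->3
  1 f-->1 g-->4
  result₁ = [0->3 1->4]
2) trace h;k:
  0 h-->2 k-->3
  1 h-->1 k-->4
  result₂ = [0->3 1->4]
Equal? same morphism ✓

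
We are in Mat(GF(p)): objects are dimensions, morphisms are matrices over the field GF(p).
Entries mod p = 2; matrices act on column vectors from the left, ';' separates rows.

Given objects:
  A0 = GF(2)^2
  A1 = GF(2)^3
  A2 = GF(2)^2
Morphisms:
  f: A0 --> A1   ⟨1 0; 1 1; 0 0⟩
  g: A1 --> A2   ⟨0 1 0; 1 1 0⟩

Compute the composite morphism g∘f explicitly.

  e0=[1,0] f-->[1,1,0] g-->[1,0]
  e1=[0,1] f-->[0,1,0] g-->[1,1]
⟦path⟧: ⟨1 1; 0 1⟩

Answer: ⟨1 1; 0 1⟩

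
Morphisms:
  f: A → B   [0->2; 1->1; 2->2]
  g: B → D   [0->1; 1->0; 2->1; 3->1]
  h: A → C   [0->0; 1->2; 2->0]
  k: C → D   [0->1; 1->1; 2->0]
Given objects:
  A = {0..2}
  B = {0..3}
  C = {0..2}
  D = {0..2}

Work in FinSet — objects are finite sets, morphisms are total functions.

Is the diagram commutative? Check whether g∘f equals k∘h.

1) trace f;g:
  0 f→2 g→1
  1 f→1 g→0
  2 f→2 g→1
  ⟦path⟧₁ = [0->1; 1->0; 2->1]
2) trace h;k:
  0 h→0 k→1
  1 h→2 k→0
  2 h→0 k→1
  ⟦path⟧₂ = [0->1; 1->0; 2->1]
Equal? equal; square commutes

Answer: COMMUTES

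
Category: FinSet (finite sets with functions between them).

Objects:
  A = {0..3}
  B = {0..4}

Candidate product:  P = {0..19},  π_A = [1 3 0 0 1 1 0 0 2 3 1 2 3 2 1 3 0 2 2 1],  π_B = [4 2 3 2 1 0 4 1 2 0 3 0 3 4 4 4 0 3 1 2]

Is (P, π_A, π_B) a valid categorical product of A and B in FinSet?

Answer: NOT A VALID PRODUCT — duplicate pair at indices 14,0

Trace:
|A|·|B| = 4·5 = 20;  |P| = 20
Check the pairing map k ↦ (π_A(k), π_B(k)):
  0 -> (1,4)
  1 -> (3,2)
  2 -> (0,3)
  3 -> (0,2)
  4 -> (1,1)
  5 -> (1,0)
  6 -> (0,4)
  7 -> (0,1)
  8 -> (2,2)
  9 -> (3,0)
  10 -> (1,3)
  11 -> (2,0)
  12 -> (3,3)
  13 -> (2,4)
  14 -> (1,4)  ✗ repeats pair of k=0
  15 -> (3,4)
  16 -> (0,0)
  17 -> (2,3)
  18 -> (2,1)
  19 -> (1,2)
distinct pairs in image: 19 / 20 needed
  → (1,4) hit at k=0 and k=14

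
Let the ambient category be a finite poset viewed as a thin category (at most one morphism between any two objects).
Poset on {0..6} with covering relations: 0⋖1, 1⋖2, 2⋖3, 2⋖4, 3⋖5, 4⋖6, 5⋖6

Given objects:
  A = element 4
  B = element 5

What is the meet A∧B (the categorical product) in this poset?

Common predecessors of 4,5: {0,1,2}
  0 ⊑ 2
  1 ⊑ 2
  2 ⊑ 2
glb = 2

Answer: A∧B = 2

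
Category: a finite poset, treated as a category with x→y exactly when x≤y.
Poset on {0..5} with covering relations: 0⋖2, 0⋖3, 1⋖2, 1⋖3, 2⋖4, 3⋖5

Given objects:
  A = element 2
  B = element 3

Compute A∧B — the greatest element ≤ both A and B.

Answer: NO MEET EXISTS

Derivation:
Lower bounds of A=2 and B=3: {0,1}
  maximal lower bounds 0 and 1 are incomparable: neither 0⊑1 nor 1⊑0
→ no greatest lower bound exists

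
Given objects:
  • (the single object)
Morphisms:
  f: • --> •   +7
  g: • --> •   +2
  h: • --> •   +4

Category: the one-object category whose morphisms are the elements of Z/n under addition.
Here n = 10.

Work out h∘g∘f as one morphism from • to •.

  0 +7≡7 +2≡9 +4≡3  (mod 10)
result: +3

Answer: +3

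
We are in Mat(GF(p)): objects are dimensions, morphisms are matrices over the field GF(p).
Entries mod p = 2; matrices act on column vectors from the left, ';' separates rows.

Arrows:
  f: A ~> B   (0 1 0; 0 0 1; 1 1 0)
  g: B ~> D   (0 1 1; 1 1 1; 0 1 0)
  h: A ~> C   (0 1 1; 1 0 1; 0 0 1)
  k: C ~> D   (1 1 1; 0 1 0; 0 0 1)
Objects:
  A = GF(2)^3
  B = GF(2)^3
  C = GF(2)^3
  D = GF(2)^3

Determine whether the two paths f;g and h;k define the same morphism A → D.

1) trace f;g:
  e0=[1,0,0] f~>[0,0,1] g~>[1,1,0]
  e1=[0,1,0] f~>[1,0,1] g~>[1,0,0]
  e2=[0,0,1] f~>[0,1,0] g~>[1,1,1]
  composite₁ = (1 1 1; 1 0 1; 0 0 1)
2) trace h;k:
  e0=[1,0,0] h~>[0,1,0] k~>[1,1,0]
  e1=[0,1,0] h~>[1,0,0] k~>[1,0,0]
  e2=[0,0,1] h~>[1,1,1] k~>[1,1,1]
  composite₂ = (1 1 1; 1 0 1; 0 0 1)
Equal? same morphism ✓

Answer: COMMUTES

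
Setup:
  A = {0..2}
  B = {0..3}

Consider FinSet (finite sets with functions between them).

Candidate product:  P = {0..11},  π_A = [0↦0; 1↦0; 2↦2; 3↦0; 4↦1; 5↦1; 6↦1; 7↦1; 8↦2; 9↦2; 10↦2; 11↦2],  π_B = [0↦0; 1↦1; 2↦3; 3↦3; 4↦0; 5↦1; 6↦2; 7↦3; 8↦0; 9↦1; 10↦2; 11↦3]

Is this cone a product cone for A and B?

Answer: NOT A VALID PRODUCT — duplicate pair at indices 11,2

Work:
|A|·|B| = 3·4 = 12;  |P| = 12
Check the pairing map k ↦ (π_A(k), π_B(k)):
  0 ↦ (0,0)
  1 ↦ (0,1)
  2 ↦ (2,3)
  3 ↦ (0,3)
  4 ↦ (1,0)
  5 ↦ (1,1)
  6 ↦ (1,2)
  7 ↦ (1,3)
  8 ↦ (2,0)
  9 ↦ (2,1)
  10 ↦ (2,2)
  11 ↦ (2,3)  ✗ repeats pair of k=2
distinct pairs in image: 11 / 12 needed
  → (2,3) hit at k=2 and k=11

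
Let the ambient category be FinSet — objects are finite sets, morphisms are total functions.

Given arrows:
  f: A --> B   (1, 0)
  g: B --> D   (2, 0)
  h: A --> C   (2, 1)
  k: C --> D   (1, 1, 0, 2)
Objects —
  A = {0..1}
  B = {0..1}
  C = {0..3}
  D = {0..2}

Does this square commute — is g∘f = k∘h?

Along f;g (path 1):
  0 f-->1 g-->0
  1 f-->0 g-->2
  result₁ = (0, 2)
Along h;k (path 2):
  0 h-->2 k-->0
  1 h-->1 k-->1
  result₂ = (0, 1)
Equal? NO — does not commute

Answer: DOES NOT COMMUTE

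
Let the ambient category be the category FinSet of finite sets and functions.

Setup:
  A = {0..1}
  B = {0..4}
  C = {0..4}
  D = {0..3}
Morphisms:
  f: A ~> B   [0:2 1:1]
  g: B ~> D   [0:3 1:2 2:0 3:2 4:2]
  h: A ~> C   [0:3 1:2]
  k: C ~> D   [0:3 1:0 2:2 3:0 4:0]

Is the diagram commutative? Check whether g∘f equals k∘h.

Answer: COMMUTES

Trace:
1) trace f;g:
  0 f~>2 g~>0
  1 f~>1 g~>2
  result₁ = [0:0 1:2]
2) trace h;k:
  0 h~>3 k~>0
  1 h~>2 k~>2
  result₂ = [0:0 1:2]
Equal? same morphism ✓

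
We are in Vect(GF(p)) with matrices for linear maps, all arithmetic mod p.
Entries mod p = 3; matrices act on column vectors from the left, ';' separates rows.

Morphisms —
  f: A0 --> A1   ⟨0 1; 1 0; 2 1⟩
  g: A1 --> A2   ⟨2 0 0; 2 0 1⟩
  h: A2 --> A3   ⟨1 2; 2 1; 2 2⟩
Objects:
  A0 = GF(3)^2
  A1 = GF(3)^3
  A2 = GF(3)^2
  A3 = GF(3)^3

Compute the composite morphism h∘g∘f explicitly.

  e0=⟨1,0⟩ f-->⟨0,1,2⟩ g-->⟨0,2⟩ h-->⟨1,2,1⟩
  e1=⟨0,1⟩ f-->⟨1,0,1⟩ g-->⟨2,0⟩ h-->⟨2,1,1⟩
result: ⟨1 2; 2 1; 1 1⟩

Answer: ⟨1 2; 2 1; 1 1⟩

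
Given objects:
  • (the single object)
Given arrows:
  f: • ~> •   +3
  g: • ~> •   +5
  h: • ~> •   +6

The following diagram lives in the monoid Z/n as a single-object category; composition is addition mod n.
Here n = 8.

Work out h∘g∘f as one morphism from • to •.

  0 +3≡3 +5≡0 +6≡6  (mod 8)
composite: +6

Answer: +6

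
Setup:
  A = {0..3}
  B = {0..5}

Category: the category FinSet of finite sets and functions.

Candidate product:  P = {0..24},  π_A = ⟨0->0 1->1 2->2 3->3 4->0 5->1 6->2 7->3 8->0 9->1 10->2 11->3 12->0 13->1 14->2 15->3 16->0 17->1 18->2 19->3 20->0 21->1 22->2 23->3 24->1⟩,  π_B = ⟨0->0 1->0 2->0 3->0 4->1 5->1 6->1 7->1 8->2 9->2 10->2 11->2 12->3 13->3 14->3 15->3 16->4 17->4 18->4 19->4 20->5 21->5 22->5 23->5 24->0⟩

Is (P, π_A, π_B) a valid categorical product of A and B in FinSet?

Answer: NOT A VALID PRODUCT — |P|=25 ≠ |A|·|B|=24

Derivation:
|A|·|B| = 4·6 = 24;  |P| = 25
  → cardinalities differ; no bijection possible.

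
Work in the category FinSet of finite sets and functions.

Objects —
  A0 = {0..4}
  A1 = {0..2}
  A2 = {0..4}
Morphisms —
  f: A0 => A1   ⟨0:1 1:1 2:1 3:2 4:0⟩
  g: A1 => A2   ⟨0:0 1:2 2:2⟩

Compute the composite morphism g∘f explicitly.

  0 f=>1 g=>2
  1 f=>1 g=>2
  2 f=>1 g=>2
  3 f=>2 g=>2
  4 f=>0 g=>0
result: ⟨0:2 1:2 2:2 3:2 4:0⟩

Answer: ⟨0:2 1:2 2:2 3:2 4:0⟩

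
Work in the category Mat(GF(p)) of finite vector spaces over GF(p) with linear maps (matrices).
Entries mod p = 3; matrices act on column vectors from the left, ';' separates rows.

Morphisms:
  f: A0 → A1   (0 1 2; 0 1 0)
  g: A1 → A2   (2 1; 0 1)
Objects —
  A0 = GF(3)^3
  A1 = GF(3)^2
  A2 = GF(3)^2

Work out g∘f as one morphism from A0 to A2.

  e0=[1,0,0] f→[0,0] g→[0,0]
  e1=[0,1,0] f→[1,1] g→[0,1]
  e2=[0,0,1] f→[2,0] g→[1,0]
⟦path⟧: (0 0 1; 0 1 0)

Answer: (0 0 1; 0 1 0)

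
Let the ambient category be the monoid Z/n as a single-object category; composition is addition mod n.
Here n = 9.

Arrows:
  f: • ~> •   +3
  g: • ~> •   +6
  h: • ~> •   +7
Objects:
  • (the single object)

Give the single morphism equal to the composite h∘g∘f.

  0 +3≡3 +6≡0 +7≡7  (mod 9)
⟦path⟧: +7

Answer: +7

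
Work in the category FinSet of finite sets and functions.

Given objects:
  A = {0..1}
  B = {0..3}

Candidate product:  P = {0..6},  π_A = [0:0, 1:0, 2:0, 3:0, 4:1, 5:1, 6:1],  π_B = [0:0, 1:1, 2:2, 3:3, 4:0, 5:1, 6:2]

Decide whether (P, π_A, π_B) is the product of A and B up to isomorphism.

Answer: NOT A VALID PRODUCT — |P|=7 ≠ |A|·|B|=8

Work:
|A|·|B| = 2·4 = 8;  |P| = 7
  → cardinalities differ; no bijection possible.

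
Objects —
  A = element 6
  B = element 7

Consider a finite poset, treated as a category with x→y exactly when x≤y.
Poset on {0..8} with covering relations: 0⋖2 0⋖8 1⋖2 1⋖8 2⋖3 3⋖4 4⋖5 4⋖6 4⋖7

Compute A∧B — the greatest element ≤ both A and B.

Lower bounds of A=6 and B=7: {0,1,2,3,4}
  0 ≤ 4
  1 ≤ 4
  2 ≤ 4
  3 ≤ 4
  4 ≤ 4
glb = 4

Answer: A∧B = 4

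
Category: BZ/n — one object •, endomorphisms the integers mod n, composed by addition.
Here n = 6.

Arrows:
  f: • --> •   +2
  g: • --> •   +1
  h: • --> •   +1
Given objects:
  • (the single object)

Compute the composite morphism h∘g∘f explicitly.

Answer: +4

Work:
  0 +2≡2 +1≡3 +1≡4  (mod 6)
composite: +4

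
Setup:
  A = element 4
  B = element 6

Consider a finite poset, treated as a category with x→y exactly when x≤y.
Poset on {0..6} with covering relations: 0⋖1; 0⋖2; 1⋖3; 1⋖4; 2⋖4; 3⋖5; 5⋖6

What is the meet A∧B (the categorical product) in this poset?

Answer: A∧B = 1

Trace:
Lower bounds of A=4 and B=6: {0,1}
  0 <= 1
  1 <= 1
glb = 1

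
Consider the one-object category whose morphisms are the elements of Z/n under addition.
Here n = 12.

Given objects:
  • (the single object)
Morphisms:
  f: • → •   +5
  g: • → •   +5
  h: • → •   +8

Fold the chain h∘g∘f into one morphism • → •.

Answer: +6

Derivation:
  0 +5≡5 +5≡10 +8≡6  (mod 12)
⟦path⟧: +6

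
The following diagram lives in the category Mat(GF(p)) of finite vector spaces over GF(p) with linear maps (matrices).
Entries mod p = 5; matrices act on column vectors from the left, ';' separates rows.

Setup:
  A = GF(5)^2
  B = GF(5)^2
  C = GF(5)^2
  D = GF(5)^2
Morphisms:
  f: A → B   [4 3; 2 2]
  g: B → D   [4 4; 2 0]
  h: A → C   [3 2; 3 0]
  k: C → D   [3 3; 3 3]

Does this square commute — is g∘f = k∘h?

Answer: DOES NOT COMMUTE

Trace:
1) trace f;g:
  e0=(1,0) f→(4,2) g→(4,3)
  e1=(0,1) f→(3,2) g→(0,1)
  composite₁ = [4 0; 3 1]
2) trace h;k:
  e0=(1,0) h→(3,3) k→(3,3)
  e1=(0,1) h→(2,0) k→(1,1)
  composite₂ = [3 1; 3 1]
Equal? distinct morphisms ✗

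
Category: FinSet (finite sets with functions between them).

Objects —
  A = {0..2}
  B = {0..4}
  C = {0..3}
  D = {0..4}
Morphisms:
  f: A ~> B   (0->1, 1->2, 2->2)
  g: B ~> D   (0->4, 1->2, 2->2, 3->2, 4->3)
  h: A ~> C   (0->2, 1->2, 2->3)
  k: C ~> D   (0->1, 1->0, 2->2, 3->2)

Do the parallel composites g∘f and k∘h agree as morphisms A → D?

Answer: COMMUTES

Trace:
Path 1 = f;g:
  0 f~>1 g~>2
  1 f~>2 g~>2
  2 f~>2 g~>2
  result₁ = (0->2, 1->2, 2->2)
Path 2 = h;k:
  0 h~>2 k~>2
  1 h~>2 k~>2
  2 h~>3 k~>2
  result₂ = (0->2, 1->2, 2->2)
Equal? same morphism ✓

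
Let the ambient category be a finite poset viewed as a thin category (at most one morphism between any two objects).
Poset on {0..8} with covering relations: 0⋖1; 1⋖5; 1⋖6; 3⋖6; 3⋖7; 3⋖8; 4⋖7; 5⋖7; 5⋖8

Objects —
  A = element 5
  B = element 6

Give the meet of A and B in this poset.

Common predecessors of 5,6: {0,1}
  0 ≤ 1
  1 ≤ 1
glb = 1

Answer: A∧B = 1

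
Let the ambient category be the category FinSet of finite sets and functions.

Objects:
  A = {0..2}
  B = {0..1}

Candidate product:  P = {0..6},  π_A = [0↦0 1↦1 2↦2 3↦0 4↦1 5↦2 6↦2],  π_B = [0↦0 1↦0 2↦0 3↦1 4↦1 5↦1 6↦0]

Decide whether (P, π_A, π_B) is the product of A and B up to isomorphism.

Answer: NOT A VALID PRODUCT — |P|=7 ≠ |A|·|B|=6

Work:
|A|·|B| = 3·2 = 6;  |P| = 7
  → cardinalities differ; no bijection possible.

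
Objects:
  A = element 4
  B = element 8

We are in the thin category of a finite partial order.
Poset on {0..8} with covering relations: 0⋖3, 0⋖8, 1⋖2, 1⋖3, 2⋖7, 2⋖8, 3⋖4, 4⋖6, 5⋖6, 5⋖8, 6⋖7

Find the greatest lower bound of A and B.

Answer: NO MEET EXISTS

Trace:
Lower bounds of A=4 and B=8: {0,1}
  maximal lower bounds 0 and 1 are incomparable: neither 0<=1 nor 1<=0
→ no greatest lower bound exists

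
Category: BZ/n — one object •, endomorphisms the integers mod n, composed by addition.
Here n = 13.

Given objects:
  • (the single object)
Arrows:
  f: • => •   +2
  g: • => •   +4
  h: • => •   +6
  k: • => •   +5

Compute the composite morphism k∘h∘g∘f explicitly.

  0 +2≡2 +4≡6 +6≡12 +5≡4  (mod 13)
⟦path⟧: +4

Answer: +4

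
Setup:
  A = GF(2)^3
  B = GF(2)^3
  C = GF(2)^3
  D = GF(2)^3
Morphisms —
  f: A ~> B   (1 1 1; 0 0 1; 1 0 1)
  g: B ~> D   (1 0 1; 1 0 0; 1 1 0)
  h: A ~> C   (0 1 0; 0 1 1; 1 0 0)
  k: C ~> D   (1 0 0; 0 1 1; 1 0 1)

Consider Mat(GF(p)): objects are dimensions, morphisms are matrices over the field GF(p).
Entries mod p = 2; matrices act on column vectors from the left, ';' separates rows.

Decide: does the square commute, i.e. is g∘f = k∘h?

1) trace f;g:
  e0=(1,0,0) f~>(1,0,1) g~>(0,1,1)
  e1=(0,1,0) f~>(1,0,0) g~>(1,1,1)
  e2=(0,0,1) f~>(1,1,1) g~>(0,1,0)
  result₁ = (0 1 0; 1 1 1; 1 1 0)
2) trace h;k:
  e0=(1,0,0) h~>(0,0,1) k~>(0,1,1)
  e1=(0,1,0) h~>(1,1,0) k~>(1,1,1)
  e2=(0,0,1) h~>(0,1,0) k~>(0,1,0)
  result₂ = (0 1 0; 1 1 1; 1 1 0)
Equal? YES — commutes

Answer: COMMUTES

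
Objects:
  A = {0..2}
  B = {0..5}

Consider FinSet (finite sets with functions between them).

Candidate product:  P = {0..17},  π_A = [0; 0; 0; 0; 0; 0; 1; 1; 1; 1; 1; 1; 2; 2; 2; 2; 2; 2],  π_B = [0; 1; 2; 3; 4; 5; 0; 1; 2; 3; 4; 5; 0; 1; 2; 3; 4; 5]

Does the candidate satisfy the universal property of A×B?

Answer: VALID PRODUCT

Derivation:
|A|·|B| = 3·6 = 18;  |P| = 18
Check the pairing map k ↦ (π_A(k), π_B(k)):
  0 ↦ (0,0)
  1 ↦ (0,1)
  2 ↦ (0,2)
  3 ↦ (0,3)
  4 ↦ (0,4)
  5 ↦ (0,5)
  6 ↦ (1,0)
  7 ↦ (1,1)
  8 ↦ (1,2)
  9 ↦ (1,3)
  10 ↦ (1,4)
  11 ↦ (1,5)
  12 ↦ (2,0)
  13 ↦ (2,1)
  14 ↦ (2,2)
  15 ↦ (2,3)
  16 ↦ (2,4)
  17 ↦ (2,5)
distinct pairs in image: 18 / 18 needed
  → bijection onto A×B; projections well-typed.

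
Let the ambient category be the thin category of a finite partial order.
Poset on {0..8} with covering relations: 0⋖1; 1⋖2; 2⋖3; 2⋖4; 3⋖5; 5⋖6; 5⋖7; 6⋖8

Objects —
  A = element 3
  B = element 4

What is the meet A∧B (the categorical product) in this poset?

Answer: A∧B = 2

Derivation:
Common predecessors of 3,4: {0,1,2}
  0 ⊑ 2
  1 ⊑ 2
  2 ⊑ 2
glb = 2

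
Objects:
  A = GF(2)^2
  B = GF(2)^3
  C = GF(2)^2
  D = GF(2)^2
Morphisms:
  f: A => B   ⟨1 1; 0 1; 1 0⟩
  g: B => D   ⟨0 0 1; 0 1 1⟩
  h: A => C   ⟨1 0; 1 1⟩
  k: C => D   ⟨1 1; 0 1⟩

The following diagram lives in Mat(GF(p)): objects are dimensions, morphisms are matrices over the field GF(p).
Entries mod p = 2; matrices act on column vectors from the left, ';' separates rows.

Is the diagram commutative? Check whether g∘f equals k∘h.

Path 1 = f;g:
  e0=(1,0) f=>(1,0,1) g=>(1,1)
  e1=(0,1) f=>(1,1,0) g=>(0,1)
  result₁ = ⟨1 0; 1 1⟩
Path 2 = h;k:
  e0=(1,0) h=>(1,1) k=>(0,1)
  e1=(0,1) h=>(0,1) k=>(1,1)
  result₂ = ⟨0 1; 1 1⟩
Equal? distinct morphisms ✗

Answer: DOES NOT COMMUTE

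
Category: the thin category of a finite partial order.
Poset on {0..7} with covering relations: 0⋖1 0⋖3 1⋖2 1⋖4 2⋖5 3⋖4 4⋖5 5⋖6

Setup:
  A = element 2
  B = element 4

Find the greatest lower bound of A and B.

Answer: A∧B = 1

Trace:
Lower bounds of A=2 and B=4: {0,1}
  0 ⊑ 1
  1 ⊑ 1
glb = 1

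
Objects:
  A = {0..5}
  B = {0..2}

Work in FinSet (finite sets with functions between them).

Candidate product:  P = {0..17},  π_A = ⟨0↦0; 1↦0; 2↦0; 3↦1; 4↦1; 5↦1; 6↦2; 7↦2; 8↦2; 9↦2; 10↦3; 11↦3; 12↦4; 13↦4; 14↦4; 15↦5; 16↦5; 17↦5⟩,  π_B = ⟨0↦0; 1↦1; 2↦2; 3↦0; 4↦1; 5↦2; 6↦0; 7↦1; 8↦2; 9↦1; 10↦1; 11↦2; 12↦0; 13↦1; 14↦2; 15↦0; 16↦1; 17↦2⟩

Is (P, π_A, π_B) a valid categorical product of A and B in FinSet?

Answer: NOT A VALID PRODUCT — duplicate pair at indices 7,9

Derivation:
|A|·|B| = 6·3 = 18;  |P| = 18
Check the pairing map k ↦ (π_A(k), π_B(k)):
  0 ↦ (0,0)
  1 ↦ (0,1)
  2 ↦ (0,2)
  3 ↦ (1,0)
  4 ↦ (1,1)
  5 ↦ (1,2)
  6 ↦ (2,0)
  7 ↦ (2,1)
  8 ↦ (2,2)
  9 ↦ (2,1)  ✗ repeats pair of k=7
  10 ↦ (3,1)
  11 ↦ (3,2)
  12 ↦ (4,0)
  13 ↦ (4,1)
  14 ↦ (4,2)
  15 ↦ (5,0)
  16 ↦ (5,1)
  17 ↦ (5,2)
distinct pairs in image: 17 / 18 needed
  → (2,1) hit at k=7 and k=9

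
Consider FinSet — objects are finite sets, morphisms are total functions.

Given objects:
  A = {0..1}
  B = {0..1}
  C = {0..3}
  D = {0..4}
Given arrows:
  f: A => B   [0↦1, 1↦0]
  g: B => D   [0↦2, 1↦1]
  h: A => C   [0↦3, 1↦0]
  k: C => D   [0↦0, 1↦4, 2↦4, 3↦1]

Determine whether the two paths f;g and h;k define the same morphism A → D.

Answer: DOES NOT COMMUTE

Work:
1) trace f;g:
  0 f=>1 g=>1
  1 f=>0 g=>2
  composite₁ = [0↦1, 1↦2]
2) trace h;k:
  0 h=>3 k=>1
  1 h=>0 k=>0
  composite₂ = [0↦1, 1↦0]
Equal? distinct morphisms ✗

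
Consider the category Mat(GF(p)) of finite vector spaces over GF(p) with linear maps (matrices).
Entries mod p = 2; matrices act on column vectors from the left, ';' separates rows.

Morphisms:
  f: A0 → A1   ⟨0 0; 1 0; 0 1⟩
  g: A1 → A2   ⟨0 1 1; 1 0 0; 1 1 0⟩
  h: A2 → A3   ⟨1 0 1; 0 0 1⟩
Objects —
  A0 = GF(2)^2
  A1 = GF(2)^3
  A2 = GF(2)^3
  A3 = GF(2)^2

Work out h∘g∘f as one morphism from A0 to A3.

Answer: ⟨0 1; 1 0⟩

Trace:
  e0=(1,0) f→(0,1,0) g→(1,0,1) h→(0,1)
  e1=(0,1) f→(0,0,1) g→(1,0,0) h→(1,0)
⟦path⟧: ⟨0 1; 1 0⟩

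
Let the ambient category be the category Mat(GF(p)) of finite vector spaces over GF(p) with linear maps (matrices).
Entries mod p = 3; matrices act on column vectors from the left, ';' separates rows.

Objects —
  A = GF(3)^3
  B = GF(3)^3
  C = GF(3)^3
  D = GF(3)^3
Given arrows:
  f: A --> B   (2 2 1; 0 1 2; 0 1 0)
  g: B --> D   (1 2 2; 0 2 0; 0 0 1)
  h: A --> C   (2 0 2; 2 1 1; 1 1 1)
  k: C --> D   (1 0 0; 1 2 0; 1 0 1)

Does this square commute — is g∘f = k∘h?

Answer: COMMUTES

Trace:
Along f;g (path 1):
  e0=[1,0,0] f-->[2,0,0] g-->[2,0,0]
  e1=[0,1,0] f-->[2,1,1] g-->[0,2,1]
  e2=[0,0,1] f-->[1,2,0] g-->[2,1,0]
  result₁ = (2 0 2; 0 2 1; 0 1 0)
Along h;k (path 2):
  e0=[1,0,0] h-->[2,2,1] k-->[2,0,0]
  e1=[0,1,0] h-->[0,1,1] k-->[0,2,1]
  e2=[0,0,1] h-->[2,1,1] k-->[2,1,0]
  result₂ = (2 0 2; 0 2 1; 0 1 0)
Equal? equal; square commutes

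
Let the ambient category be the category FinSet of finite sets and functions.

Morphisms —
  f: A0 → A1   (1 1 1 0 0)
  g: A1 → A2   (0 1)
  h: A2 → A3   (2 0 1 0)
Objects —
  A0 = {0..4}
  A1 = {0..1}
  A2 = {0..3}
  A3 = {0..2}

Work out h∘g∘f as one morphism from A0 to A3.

  0 f→1 g→1 h→0
  1 f→1 g→1 h→0
  2 f→1 g→1 h→0
  3 f→0 g→0 h→2
  4 f→0 g→0 h→2
⟦path⟧: (0 0 0 2 2)

Answer: (0 0 0 2 2)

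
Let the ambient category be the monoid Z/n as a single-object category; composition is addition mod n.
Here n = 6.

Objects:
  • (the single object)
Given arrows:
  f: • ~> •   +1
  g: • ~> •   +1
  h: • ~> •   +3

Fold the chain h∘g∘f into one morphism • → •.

Answer: +5

Derivation:
  0 +1≡1 +1≡2 +3≡5  (mod 6)
result: +5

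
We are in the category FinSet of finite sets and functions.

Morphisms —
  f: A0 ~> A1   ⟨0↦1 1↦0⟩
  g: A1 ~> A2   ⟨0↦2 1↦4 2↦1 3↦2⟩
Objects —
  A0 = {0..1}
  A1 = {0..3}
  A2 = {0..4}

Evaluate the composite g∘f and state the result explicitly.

  0 f~>1 g~>4
  1 f~>0 g~>2
⟦path⟧: ⟨0↦4 1↦2⟩

Answer: ⟨0↦4 1↦2⟩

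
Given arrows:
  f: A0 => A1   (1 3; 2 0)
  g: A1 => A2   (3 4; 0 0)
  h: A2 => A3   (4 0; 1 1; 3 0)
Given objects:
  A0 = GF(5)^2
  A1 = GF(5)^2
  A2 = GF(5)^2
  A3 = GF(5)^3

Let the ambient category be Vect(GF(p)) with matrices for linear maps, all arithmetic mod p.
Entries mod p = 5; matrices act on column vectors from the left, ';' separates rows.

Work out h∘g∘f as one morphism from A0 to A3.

  e0=(1,0) f=>(1,2) g=>(1,0) h=>(4,1,3)
  e1=(0,1) f=>(3,0) g=>(4,0) h=>(1,4,2)
⟦path⟧: (4 1; 1 4; 3 2)

Answer: (4 1; 1 4; 3 2)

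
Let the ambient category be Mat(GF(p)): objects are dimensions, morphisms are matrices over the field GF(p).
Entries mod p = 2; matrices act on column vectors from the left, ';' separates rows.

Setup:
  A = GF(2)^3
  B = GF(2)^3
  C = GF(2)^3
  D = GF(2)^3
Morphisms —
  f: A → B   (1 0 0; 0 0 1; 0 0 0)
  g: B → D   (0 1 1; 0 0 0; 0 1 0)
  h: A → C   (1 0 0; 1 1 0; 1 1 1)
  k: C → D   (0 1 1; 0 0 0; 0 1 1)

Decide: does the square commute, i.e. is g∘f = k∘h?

Along f;g (path 1):
  e0=⟨1,0,0⟩ f→⟨1,0,0⟩ g→⟨0,0,0⟩
  e1=⟨0,1,0⟩ f→⟨0,0,0⟩ g→⟨0,0,0⟩
  e2=⟨0,0,1⟩ f→⟨0,1,0⟩ g→⟨1,0,1⟩
  result₁ = (0 0 1; 0 0 0; 0 0 1)
Along h;k (path 2):
  e0=⟨1,0,0⟩ h→⟨1,1,1⟩ k→⟨0,0,0⟩
  e1=⟨0,1,0⟩ h→⟨0,1,1⟩ k→⟨0,0,0⟩
  e2=⟨0,0,1⟩ h→⟨0,0,1⟩ k→⟨1,0,1⟩
  result₂ = (0 0 1; 0 0 0; 0 0 1)
Equal? YES — commutes

Answer: COMMUTES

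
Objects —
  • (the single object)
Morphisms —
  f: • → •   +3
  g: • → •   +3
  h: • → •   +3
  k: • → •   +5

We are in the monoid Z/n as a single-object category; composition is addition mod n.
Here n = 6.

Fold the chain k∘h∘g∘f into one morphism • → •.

  0 +3≡3 +3≡0 +3≡3 +5≡2  (mod 6)
composite: +2

Answer: +2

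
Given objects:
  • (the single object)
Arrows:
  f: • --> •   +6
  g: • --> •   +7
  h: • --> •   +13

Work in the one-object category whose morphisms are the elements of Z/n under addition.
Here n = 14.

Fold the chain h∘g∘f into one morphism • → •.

  0 +6≡6 +7≡13 +13≡12  (mod 14)
composite: +12

Answer: +12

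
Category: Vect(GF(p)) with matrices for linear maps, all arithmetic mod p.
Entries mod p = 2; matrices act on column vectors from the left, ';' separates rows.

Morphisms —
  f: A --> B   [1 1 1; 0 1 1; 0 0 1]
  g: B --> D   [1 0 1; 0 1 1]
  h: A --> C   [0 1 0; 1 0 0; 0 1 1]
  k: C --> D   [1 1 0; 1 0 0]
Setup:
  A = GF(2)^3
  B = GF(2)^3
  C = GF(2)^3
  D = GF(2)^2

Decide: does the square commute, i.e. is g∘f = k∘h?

Path 1 = f;g:
  e0=⟨1,0,0⟩ f-->⟨1,0,0⟩ g-->⟨1,0⟩
  e1=⟨0,1,0⟩ f-->⟨1,1,0⟩ g-->⟨1,1⟩
  e2=⟨0,0,1⟩ f-->⟨1,1,1⟩ g-->⟨0,0⟩
  composite₁ = [1 1 0; 0 1 0]
Path 2 = h;k:
  e0=⟨1,0,0⟩ h-->⟨0,1,0⟩ k-->⟨1,0⟩
  e1=⟨0,1,0⟩ h-->⟨1,0,1⟩ k-->⟨1,1⟩
  e2=⟨0,0,1⟩ h-->⟨0,0,1⟩ k-->⟨0,0⟩
  composite₂ = [1 1 0; 0 1 0]
Equal? YES — commutes

Answer: COMMUTES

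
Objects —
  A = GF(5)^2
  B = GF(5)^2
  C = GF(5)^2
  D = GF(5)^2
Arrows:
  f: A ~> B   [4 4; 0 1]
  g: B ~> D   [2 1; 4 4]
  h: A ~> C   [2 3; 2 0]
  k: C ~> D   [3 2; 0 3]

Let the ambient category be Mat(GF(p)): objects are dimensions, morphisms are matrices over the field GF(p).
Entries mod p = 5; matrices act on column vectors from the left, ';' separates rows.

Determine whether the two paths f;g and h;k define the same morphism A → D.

Path 1 = f;g:
  e0=(1,0) f~>(4,0) g~>(3,1)
  e1=(0,1) f~>(4,1) g~>(4,0)
  result₁ = [3 4; 1 0]
Path 2 = h;k:
  e0=(1,0) h~>(2,2) k~>(0,1)
  e1=(0,1) h~>(3,0) k~>(4,0)
  result₂ = [0 4; 1 0]
Equal? differ; not commutative

Answer: DOES NOT COMMUTE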